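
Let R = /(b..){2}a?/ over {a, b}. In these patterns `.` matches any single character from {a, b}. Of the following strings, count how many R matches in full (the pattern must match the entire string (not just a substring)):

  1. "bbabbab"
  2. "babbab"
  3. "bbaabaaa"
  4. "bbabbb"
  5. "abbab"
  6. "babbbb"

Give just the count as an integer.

3

1 → no match
2 → match
3 → no match
4 → match
5 → no match — must start with "b"
6 → match
Total matched: 3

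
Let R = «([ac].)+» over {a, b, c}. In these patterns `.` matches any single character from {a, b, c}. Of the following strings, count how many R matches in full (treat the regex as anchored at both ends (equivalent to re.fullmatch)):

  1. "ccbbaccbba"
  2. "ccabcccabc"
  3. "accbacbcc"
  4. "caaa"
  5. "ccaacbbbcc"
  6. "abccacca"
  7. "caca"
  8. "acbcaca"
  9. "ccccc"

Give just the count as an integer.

3

1. "ccbbaccbba" → no match
2. "ccabcccabc" → no match
3. "accbacbcc" → no match
4. "caaa" → match
5. "ccaacbbbcc" → no match
6. "abccacca" → match
7. "caca" → match
8. "acbcaca" → no match
9. "ccccc" → no match
Total matched: 3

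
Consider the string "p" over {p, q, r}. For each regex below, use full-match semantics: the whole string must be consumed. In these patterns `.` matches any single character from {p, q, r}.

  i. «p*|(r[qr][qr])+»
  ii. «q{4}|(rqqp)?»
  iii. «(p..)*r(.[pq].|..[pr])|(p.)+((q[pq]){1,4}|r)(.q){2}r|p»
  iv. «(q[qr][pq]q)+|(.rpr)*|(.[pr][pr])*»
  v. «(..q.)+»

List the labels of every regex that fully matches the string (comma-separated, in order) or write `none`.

i, iii

i → match
ii → no match
iii → match
iv → no match
v → no match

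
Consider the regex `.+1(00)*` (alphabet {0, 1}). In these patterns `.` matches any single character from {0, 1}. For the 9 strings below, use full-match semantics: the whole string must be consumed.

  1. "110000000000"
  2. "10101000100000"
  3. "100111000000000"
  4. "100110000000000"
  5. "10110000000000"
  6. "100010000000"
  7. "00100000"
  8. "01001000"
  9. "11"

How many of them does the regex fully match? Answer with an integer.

1 → match
2 → no match
3 → no match
4 → match
5 → match
6 → no match
7 → no match
8 → no match
9 → match
Total matched: 4

4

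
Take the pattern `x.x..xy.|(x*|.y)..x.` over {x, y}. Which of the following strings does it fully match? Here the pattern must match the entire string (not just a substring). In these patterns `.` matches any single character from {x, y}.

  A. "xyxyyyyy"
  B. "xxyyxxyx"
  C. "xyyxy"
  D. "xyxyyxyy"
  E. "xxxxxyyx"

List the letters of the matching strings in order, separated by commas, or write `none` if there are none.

A → no match
B → no match
C → match
D → match
E → no match

C, D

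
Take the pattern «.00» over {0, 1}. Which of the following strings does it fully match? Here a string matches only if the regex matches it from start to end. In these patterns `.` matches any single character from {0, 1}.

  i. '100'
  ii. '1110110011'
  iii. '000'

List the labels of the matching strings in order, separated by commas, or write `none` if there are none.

i, iii

i → match
ii → no match — must end with '00'
iii → match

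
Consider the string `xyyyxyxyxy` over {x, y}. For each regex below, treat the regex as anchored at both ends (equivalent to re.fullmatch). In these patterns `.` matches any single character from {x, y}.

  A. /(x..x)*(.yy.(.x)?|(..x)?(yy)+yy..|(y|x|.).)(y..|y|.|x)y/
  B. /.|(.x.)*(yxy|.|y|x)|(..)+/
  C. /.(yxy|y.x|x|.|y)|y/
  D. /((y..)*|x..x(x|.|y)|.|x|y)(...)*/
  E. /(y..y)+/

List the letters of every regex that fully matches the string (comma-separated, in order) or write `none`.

B, D

A → no match
B → match
C → no match
D → match
E → no match — must start with `y`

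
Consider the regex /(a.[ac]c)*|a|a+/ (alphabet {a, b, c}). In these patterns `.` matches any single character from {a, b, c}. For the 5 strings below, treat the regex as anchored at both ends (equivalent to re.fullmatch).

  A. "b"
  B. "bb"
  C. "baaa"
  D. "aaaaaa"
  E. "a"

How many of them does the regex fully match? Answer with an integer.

2

A → no match
B → no match
C → no match
D → match
E → match
Total matched: 2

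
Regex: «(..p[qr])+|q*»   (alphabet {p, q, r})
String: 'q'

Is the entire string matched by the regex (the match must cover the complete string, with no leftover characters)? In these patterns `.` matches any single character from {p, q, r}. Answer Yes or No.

Yes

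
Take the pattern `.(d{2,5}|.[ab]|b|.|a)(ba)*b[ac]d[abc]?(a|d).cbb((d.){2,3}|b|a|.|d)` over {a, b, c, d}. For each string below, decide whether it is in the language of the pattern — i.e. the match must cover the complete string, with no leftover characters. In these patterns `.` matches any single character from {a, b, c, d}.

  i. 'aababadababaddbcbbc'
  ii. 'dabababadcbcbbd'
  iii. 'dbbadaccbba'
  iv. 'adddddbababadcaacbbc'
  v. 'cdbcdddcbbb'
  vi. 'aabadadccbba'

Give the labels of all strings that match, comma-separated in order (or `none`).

i → no match
ii → no match
iii → match
iv → match
v → match
vi → match

iii, iv, v, vi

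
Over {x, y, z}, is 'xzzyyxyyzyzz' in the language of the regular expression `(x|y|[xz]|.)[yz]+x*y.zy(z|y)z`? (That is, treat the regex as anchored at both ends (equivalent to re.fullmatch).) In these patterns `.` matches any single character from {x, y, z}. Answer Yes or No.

Yes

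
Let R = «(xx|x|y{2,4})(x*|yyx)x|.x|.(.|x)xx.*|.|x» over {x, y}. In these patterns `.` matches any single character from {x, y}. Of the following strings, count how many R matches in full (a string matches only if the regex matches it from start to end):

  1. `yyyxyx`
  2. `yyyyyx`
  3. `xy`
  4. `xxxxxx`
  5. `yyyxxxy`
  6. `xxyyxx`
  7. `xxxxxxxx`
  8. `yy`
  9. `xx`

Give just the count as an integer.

1. `yyyxyx` → no match
2. `yyyyyx` → no match
3. `xy` → no match
4. `xxxxxx` → match
5. `yyyxxxy` → no match
6. `xxyyxx` → match
7. `xxxxxxxx` → match
8. `yy` → no match
9. `xx` → match
Total matched: 4

4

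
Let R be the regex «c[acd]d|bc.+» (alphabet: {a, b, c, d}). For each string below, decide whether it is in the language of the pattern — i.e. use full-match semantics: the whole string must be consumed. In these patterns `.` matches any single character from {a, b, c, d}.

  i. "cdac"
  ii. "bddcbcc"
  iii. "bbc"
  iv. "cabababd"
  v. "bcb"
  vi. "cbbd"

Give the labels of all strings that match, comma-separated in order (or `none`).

i. "cdac" → no match
ii. "bddcbcc" → no match
iii. "bbc" → no match
iv. "cabababd" → no match
v. "bcb" → match
vi. "cbbd" → no match

v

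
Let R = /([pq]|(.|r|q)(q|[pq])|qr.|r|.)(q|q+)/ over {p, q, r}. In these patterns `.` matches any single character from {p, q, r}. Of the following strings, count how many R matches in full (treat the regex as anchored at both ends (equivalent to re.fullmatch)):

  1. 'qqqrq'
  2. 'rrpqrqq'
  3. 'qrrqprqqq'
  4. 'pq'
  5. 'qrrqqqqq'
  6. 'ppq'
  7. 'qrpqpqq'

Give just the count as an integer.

3

1 → no match
2 → no match
3 → no match
4 → match
5 → match
6 → match
7 → no match
Total matched: 3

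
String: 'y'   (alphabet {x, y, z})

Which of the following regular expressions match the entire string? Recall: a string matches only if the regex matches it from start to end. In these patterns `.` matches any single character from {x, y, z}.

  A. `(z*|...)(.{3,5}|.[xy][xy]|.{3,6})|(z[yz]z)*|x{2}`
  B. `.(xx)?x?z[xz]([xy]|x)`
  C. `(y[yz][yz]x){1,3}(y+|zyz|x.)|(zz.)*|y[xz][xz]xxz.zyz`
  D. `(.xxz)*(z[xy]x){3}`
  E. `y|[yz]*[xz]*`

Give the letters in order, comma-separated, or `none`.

A → no match
B → no match
C → no match
D → no match — must end with 'x'
E → match

E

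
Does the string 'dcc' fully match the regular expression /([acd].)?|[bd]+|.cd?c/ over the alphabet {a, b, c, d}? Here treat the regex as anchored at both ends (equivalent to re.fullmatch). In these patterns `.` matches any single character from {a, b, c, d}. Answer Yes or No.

Yes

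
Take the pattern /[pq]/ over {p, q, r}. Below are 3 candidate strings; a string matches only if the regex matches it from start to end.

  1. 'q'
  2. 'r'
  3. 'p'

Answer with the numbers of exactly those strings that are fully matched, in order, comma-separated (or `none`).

1, 3

1 → match
2 → no match
3 → match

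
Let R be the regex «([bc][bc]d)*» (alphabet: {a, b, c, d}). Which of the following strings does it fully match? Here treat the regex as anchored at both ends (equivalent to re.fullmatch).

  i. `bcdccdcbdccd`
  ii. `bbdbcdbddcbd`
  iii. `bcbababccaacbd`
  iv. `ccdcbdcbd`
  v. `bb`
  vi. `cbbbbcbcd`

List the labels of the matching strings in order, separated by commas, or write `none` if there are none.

i → match
ii → no match
iii → no match
iv → match
v → no match
vi → no match

i, iv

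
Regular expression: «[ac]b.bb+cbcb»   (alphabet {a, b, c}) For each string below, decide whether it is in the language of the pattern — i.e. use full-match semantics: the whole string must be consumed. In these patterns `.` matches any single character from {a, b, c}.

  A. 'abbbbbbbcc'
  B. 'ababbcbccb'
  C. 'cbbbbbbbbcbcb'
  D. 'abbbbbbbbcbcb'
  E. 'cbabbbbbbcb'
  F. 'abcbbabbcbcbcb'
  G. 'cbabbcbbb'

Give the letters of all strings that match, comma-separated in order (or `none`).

A. 'abbbbbbbcc' → no match — must end with 'bcbcb'
B. 'ababbcbccb' → no match — must end with 'bcbcb'
C → match
D → match
E. 'cbabbbbbbcb' → no match — must end with 'bcbcb'
F → no match
G. 'cbabbcbbb' → no match — must end with 'bcbcb'

C, D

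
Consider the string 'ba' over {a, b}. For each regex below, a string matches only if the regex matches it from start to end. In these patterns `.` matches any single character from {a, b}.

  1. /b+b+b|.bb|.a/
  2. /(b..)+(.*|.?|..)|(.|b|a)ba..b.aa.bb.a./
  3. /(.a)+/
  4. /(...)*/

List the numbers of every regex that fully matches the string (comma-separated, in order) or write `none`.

1, 3

1 → match
2 → no match
3 → match
4 → no match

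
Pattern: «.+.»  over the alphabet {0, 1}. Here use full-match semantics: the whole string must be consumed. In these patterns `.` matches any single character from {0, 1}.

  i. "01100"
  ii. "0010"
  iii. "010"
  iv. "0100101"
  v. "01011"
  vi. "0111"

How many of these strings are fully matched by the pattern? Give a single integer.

i → match
ii → match
iii → match
iv → match
v → match
vi → match
Total matched: 6

6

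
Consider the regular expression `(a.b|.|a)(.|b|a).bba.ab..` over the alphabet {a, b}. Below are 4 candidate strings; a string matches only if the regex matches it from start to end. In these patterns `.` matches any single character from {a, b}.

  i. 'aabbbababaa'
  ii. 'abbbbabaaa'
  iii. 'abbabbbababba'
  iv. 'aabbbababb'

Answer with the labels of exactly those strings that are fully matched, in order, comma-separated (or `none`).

i, iii

i → match
ii → no match
iii → match
iv → no match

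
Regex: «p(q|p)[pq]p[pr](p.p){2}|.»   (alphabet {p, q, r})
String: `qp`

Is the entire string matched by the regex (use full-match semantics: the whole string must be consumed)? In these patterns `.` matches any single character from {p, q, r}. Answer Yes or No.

No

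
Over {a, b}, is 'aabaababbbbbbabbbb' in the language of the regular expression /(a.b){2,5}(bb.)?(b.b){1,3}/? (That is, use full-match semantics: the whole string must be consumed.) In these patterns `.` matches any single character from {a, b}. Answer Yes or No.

Yes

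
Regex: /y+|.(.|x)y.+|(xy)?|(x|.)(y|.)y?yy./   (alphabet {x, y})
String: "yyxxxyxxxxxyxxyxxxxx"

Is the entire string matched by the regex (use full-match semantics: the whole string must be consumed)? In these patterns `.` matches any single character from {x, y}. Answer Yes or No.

No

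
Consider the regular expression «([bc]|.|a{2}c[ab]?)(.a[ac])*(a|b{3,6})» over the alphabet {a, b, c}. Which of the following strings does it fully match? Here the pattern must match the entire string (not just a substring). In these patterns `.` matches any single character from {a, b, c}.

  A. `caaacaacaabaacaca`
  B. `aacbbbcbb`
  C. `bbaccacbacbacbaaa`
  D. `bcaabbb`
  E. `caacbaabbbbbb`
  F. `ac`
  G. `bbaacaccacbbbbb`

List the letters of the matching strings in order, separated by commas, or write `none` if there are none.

A, C, D, E, G

A → match
B → no match
C → match
D → match
E → match
F → no match
G → match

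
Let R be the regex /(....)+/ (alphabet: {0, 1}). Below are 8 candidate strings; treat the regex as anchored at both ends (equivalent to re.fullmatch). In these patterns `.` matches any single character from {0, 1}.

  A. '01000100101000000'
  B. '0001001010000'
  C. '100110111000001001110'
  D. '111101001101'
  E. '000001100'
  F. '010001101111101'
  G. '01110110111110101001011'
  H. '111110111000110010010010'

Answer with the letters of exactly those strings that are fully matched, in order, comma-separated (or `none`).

D, H

A → no match
B → no match
C → no match
D. '111101001101' → match
E. '000001100' → no match
F → no match
G → no match
H → match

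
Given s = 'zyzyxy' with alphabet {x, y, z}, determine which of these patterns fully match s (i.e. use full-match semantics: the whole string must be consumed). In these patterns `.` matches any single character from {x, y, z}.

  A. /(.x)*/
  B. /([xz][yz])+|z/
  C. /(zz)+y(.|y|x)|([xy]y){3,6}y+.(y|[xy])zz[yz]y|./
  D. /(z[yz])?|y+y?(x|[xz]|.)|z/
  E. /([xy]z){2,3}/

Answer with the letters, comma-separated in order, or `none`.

B

A → no match
B → match
C → no match
D → no match
E → no match — must end with 'z'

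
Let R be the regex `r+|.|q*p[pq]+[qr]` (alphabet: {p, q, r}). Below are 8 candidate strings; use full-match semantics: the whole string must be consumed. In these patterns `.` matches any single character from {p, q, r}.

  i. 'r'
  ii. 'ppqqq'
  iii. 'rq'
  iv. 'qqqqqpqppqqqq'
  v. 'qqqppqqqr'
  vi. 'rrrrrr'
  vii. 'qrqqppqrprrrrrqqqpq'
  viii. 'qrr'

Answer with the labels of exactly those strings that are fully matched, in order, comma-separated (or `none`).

i, ii, iv, v, vi

i → match
ii → match
iii → no match
iv → match
v → match
vi → match
vii → no match
viii → no match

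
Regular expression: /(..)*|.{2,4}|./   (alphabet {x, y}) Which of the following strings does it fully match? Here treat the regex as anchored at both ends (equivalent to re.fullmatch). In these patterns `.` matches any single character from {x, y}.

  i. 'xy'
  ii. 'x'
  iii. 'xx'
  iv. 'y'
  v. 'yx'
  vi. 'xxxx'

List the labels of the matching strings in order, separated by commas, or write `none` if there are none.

i → match
ii → match
iii → match
iv → match
v → match
vi → match

i, ii, iii, iv, v, vi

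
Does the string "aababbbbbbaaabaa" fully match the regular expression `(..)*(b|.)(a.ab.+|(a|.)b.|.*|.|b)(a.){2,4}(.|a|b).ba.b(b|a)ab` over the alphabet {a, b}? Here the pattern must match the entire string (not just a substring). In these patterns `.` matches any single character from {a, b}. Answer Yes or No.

Every match must end with "ab", but "aababbbbbbaaabaa" does not.

No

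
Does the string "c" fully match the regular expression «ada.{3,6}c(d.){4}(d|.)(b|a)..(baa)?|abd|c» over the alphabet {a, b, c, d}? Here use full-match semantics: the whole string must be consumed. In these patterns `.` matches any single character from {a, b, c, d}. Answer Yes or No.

Yes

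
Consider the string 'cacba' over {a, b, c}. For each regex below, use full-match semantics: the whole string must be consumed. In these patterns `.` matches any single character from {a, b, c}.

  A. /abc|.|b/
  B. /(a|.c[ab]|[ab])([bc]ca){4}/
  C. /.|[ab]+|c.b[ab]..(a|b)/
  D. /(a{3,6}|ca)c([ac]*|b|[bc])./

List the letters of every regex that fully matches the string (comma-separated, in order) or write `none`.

A → no match
B → no match — must end with 'ca'
C → no match
D → match

D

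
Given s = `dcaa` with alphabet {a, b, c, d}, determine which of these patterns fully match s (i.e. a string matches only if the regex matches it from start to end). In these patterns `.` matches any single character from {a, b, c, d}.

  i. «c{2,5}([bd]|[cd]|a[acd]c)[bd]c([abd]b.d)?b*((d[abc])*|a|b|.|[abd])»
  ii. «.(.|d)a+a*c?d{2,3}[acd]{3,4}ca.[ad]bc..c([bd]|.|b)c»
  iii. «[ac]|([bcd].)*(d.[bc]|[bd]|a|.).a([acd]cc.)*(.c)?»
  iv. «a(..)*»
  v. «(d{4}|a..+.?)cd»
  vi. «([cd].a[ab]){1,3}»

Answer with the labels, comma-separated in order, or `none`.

vi

i → no match — must start with `c`
ii → no match — must end with `c`
iii → no match
iv → no match — must start with `a`
v → no match — must end with `cd`
vi → match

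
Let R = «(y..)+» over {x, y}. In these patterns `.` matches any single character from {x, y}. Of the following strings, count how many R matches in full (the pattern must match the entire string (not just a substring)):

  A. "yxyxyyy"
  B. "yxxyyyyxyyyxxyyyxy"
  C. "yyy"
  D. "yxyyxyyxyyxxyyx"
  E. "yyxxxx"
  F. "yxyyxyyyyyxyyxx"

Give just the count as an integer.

A. "yxyxyyy" → no match
B → no match
C. "yyy" → match
D → match
E. "yyxxxx" → no match
F → match
Total matched: 3

3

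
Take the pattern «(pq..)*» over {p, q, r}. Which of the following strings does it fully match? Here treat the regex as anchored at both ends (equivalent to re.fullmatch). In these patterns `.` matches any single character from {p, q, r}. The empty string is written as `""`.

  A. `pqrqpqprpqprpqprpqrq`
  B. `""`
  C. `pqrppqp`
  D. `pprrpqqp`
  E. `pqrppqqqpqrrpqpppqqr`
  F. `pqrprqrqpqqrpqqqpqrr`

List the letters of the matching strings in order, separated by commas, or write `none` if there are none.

A → match
B → match
C → no match
D → no match
E → match
F → no match

A, B, E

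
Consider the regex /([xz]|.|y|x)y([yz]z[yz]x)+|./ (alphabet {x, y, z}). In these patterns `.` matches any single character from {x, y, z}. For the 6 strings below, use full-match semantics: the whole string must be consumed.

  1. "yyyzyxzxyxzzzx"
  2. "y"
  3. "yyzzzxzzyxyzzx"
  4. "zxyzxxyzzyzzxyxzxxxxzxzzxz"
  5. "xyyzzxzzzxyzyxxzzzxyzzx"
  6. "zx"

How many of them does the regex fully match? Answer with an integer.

2

1 → no match
2 → match
3 → match
4 → no match
5 → no match
6 → no match
Total matched: 2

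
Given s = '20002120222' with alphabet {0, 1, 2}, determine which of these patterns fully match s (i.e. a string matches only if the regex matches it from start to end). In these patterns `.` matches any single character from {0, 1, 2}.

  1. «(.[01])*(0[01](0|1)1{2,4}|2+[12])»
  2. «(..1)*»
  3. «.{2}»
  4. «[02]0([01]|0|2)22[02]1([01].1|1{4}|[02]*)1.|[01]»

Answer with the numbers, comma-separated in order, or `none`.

1

1 → match
2 → no match
3 → no match
4 → no match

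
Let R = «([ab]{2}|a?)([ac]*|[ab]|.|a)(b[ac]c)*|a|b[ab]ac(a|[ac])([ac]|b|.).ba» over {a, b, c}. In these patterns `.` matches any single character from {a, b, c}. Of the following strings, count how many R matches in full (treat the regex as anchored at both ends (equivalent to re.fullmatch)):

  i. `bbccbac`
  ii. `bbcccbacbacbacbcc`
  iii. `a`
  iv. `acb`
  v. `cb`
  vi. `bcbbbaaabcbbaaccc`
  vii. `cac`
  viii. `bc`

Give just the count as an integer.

i → match
ii → match
iii → match
iv → no match
v → no match
vi → no match
vii → match
viii → no match
Total matched: 4

4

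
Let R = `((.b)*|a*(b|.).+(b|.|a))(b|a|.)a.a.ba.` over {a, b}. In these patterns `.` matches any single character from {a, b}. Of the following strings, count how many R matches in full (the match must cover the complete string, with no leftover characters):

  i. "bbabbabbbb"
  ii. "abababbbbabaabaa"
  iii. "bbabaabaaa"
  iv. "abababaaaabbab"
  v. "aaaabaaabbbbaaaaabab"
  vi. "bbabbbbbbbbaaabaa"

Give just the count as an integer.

i. "bbabbabbbb" → no match
ii → match
iii. "bbabaabaaa" → no match
iv → match
v → match
vi → no match
Total matched: 3

3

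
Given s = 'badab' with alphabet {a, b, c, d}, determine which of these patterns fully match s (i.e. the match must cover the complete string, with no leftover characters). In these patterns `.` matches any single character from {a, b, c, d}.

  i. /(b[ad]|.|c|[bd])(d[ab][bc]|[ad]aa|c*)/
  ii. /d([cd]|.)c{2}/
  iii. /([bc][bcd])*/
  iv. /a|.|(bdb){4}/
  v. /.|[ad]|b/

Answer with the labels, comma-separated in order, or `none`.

i

i → match
ii → no match — must start with 'd'
iii → no match
iv → no match
v → no match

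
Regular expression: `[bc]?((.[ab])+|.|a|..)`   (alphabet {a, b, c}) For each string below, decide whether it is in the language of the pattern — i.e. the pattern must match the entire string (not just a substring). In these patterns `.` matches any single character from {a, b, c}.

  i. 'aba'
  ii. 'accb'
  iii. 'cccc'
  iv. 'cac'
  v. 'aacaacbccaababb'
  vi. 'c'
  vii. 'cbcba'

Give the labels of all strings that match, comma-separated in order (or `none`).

i → no match
ii → no match
iii → no match
iv → match
v → no match
vi → match
vii → no match

iv, vi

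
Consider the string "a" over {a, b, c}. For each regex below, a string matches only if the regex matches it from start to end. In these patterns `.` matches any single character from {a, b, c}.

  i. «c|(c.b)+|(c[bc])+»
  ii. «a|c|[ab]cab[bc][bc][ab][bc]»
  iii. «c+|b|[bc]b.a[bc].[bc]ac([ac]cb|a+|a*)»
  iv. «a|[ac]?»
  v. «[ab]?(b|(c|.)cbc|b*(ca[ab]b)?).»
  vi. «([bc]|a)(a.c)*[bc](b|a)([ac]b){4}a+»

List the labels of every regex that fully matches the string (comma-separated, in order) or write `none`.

i → no match — must start with "c"
ii → match
iii → no match
iv → match
v → match
vi → no match

ii, iv, v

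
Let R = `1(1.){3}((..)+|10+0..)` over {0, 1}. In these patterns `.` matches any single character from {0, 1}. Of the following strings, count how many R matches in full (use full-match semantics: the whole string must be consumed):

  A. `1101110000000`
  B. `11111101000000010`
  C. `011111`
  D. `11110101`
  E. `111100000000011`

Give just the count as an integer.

A → match
B → match
C. `011111` → no match — must start with `11`
D. `11110101` → no match
E → no match
Total matched: 2

2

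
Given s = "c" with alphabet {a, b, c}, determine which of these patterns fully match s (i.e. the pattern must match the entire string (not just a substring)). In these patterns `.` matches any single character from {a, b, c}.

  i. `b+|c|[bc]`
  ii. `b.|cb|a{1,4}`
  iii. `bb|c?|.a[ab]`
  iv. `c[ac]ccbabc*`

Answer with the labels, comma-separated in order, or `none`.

i, iii

i → match
ii → no match
iii → match
iv → no match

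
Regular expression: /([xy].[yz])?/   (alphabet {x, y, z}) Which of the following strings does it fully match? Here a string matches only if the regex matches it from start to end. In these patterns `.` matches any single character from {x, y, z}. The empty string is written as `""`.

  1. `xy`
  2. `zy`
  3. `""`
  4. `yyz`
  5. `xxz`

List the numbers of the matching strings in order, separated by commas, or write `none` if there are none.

3, 4, 5

1. `xy` → no match
2. `zy` → no match
3. `""` → match
4. `yyz` → match
5. `xxz` → match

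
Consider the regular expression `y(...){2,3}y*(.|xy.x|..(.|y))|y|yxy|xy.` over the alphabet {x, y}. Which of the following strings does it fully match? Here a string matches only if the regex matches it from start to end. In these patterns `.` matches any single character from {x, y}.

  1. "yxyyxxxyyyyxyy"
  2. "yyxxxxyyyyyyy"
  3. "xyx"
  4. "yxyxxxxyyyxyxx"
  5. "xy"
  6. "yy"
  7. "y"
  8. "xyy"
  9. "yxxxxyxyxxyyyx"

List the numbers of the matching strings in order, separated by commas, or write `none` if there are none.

1 → match
2 → match
3 → match
4 → match
5 → no match
6 → no match
7 → match
8 → match
9 → match

1, 2, 3, 4, 7, 8, 9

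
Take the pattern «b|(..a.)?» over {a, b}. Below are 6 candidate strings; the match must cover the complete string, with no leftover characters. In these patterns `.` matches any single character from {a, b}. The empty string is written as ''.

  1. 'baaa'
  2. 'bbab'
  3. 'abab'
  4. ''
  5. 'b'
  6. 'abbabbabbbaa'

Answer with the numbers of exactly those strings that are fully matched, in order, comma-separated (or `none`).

1, 2, 3, 4, 5

1. 'baaa' → match
2. 'bbab' → match
3. 'abab' → match
4. '' → match
5. 'b' → match
6. 'abbabbabbbaa' → no match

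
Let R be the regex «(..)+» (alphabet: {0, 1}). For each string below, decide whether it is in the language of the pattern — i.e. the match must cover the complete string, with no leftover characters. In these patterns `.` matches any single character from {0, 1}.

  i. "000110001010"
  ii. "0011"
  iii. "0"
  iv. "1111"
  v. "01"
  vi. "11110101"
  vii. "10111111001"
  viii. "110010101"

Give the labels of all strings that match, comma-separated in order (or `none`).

i → match
ii → match
iii → no match
iv → match
v → match
vi → match
vii → no match
viii → no match

i, ii, iv, v, vi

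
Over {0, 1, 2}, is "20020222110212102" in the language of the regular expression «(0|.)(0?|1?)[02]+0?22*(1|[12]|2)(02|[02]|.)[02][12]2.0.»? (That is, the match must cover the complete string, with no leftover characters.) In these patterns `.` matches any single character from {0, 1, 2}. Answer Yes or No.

No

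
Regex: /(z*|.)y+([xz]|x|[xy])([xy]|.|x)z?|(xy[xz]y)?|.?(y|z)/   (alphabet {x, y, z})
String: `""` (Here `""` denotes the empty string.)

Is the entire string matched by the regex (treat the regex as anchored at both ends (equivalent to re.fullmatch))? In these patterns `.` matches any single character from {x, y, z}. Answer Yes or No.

Yes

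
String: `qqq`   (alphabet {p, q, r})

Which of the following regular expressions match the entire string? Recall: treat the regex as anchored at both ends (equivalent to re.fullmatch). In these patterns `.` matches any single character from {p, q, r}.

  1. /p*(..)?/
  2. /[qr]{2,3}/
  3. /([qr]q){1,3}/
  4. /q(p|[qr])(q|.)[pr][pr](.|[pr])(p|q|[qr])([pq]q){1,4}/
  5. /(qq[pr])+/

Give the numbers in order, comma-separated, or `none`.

1 → no match
2 → match
3 → no match
4 → no match
5 → no match

2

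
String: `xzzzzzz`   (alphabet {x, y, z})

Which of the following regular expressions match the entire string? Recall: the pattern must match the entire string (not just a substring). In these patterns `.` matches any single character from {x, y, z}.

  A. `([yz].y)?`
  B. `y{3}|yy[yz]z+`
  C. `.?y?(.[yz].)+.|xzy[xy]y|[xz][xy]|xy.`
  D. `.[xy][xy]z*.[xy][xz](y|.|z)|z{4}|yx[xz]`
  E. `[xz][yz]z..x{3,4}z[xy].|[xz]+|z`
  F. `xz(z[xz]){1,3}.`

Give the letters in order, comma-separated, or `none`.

A → no match
B → no match
C → match
D → no match
E → match
F → match

C, E, F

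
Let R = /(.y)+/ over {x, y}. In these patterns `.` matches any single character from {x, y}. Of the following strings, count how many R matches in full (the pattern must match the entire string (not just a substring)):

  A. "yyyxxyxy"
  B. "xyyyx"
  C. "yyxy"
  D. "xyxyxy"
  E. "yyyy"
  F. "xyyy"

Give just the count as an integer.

4

A. "yyyxxyxy" → no match
B. "xyyyx" → no match — must end with "y"
C. "yyxy" → match
D. "xyxyxy" → match
E. "yyyy" → match
F. "xyyy" → match
Total matched: 4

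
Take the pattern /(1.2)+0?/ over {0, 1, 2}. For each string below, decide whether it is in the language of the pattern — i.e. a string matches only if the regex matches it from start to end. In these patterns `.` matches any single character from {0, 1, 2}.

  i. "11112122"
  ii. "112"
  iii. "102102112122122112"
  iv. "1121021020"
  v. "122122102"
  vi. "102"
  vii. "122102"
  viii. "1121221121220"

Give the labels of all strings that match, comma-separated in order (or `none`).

i → no match
ii → match
iii → match
iv → match
v → match
vi → match
vii → match
viii → match

ii, iii, iv, v, vi, vii, viii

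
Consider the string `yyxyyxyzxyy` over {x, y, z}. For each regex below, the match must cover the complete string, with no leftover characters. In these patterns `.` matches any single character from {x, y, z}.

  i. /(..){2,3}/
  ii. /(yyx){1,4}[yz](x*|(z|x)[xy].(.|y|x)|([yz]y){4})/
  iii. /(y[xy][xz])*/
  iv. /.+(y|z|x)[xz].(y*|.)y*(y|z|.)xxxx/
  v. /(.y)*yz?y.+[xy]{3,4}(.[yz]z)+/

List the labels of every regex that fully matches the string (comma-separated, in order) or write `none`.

ii

i → no match
ii → match
iii → no match
iv → no match — must end with `xxxx`
v → no match — must end with `z`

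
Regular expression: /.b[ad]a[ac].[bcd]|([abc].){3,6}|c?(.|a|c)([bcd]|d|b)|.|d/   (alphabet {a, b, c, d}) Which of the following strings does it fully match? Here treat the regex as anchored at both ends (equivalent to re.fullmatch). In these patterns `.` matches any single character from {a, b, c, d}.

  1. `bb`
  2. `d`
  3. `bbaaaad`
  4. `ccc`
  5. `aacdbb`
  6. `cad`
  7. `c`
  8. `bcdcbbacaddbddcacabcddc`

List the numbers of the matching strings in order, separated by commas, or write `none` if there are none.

1 → match
2 → match
3 → match
4 → match
5 → match
6 → match
7 → match
8 → no match

1, 2, 3, 4, 5, 6, 7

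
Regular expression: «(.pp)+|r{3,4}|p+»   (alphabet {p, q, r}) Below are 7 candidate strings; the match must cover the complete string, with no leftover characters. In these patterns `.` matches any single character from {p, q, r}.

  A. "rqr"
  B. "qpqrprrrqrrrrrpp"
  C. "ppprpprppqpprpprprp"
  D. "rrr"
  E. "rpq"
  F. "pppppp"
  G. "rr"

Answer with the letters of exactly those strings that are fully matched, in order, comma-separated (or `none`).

D, F

A. "rqr" → no match
B → no match
C → no match
D. "rrr" → match
E. "rpq" → no match
F. "pppppp" → match
G. "rr" → no match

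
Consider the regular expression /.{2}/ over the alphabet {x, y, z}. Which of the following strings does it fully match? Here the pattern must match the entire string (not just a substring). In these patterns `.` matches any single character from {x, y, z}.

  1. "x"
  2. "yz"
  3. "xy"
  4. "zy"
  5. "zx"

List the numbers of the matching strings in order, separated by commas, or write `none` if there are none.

2, 3, 4, 5

1. "x" → no match
2. "yz" → match
3. "xy" → match
4. "zy" → match
5. "zx" → match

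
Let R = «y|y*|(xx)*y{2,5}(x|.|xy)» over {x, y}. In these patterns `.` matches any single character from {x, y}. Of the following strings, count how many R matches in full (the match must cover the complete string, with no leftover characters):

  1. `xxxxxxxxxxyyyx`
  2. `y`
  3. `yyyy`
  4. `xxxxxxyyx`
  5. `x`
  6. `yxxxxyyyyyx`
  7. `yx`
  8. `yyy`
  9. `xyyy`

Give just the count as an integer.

5

1 → match
2. `y` → match
3. `yyyy` → match
4. `xxxxxxyyx` → match
5. `x` → no match
6. `yxxxxyyyyyx` → no match
7. `yx` → no match
8. `yyy` → match
9. `xyyy` → no match
Total matched: 5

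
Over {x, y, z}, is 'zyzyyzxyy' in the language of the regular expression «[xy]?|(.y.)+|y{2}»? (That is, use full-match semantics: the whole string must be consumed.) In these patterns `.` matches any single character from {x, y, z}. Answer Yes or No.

Yes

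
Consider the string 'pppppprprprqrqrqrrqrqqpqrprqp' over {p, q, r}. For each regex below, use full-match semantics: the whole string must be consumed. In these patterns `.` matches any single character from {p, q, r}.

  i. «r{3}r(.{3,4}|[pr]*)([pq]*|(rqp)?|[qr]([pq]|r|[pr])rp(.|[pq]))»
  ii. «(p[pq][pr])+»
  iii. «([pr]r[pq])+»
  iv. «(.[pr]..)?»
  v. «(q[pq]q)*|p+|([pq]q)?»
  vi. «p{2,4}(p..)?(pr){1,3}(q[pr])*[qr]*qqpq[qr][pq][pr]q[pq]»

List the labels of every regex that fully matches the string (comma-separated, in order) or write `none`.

i → no match — must start with 'r'
ii → no match
iii → no match
iv → no match
v → no match
vi → match

vi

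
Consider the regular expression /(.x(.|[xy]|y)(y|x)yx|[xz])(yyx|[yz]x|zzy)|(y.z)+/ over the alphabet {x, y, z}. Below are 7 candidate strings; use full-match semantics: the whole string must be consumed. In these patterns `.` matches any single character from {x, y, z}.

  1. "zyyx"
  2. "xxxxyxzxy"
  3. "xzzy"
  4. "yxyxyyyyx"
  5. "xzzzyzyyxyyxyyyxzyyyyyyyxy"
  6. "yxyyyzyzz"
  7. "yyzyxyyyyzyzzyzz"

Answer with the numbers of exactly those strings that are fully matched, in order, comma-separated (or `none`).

1. "zyyx" → match
2. "xxxxyxzxy" → no match
3. "xzzy" → match
4. "yxyxyyyyx" → no match
5 → no match
6. "yxyyyzyzz" → no match
7 → no match

1, 3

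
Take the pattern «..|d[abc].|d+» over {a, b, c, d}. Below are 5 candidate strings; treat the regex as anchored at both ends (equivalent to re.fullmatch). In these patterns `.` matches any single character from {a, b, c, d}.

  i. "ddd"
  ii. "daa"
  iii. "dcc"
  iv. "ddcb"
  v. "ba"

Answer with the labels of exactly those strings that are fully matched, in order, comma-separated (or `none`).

i, ii, iii, v

i → match
ii → match
iii → match
iv → no match
v → match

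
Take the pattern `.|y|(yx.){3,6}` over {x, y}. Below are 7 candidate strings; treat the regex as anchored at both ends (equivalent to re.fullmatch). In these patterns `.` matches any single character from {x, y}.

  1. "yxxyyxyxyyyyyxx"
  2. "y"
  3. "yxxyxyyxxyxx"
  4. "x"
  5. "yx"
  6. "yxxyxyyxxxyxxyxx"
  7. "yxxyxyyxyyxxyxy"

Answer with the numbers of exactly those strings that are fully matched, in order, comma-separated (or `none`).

1 → no match
2 → match
3 → match
4 → match
5 → no match
6 → no match
7 → match

2, 3, 4, 7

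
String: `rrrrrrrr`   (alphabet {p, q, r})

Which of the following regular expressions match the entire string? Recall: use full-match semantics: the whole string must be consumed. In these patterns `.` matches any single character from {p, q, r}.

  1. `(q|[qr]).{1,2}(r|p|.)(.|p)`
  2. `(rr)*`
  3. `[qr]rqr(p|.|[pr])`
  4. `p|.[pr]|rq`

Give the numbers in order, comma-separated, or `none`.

1 → no match
2 → match
3 → no match
4 → no match

2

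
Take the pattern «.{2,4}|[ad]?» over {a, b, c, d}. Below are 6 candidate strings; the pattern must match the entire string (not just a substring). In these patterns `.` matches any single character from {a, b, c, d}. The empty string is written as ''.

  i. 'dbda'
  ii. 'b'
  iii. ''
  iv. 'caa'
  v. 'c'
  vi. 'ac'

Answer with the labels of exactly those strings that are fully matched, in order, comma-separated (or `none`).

i, iii, iv, vi

i → match
ii → no match
iii → match
iv → match
v → no match
vi → match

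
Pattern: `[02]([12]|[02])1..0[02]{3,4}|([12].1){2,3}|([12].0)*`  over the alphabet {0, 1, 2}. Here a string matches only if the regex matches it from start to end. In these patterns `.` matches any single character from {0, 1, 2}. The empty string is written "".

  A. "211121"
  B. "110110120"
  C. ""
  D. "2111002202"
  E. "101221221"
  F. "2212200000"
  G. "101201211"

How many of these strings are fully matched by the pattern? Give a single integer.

A → match
B → match
C → match
D → match
E → match
F → match
G → match
Total matched: 7

7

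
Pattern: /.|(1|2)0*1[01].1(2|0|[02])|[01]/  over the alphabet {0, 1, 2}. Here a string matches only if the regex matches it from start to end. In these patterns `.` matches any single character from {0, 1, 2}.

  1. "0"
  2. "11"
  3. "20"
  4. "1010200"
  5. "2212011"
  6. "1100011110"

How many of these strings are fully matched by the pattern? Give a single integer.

1

1 → match
2 → no match
3 → no match
4 → no match
5 → no match
6 → no match
Total matched: 1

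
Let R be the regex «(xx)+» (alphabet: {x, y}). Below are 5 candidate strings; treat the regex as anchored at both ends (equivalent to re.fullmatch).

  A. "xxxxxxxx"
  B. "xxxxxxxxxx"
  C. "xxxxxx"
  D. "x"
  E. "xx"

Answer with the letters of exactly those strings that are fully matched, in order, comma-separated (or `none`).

A → match
B → match
C → match
D → no match — must start with "xx"
E → match

A, B, C, E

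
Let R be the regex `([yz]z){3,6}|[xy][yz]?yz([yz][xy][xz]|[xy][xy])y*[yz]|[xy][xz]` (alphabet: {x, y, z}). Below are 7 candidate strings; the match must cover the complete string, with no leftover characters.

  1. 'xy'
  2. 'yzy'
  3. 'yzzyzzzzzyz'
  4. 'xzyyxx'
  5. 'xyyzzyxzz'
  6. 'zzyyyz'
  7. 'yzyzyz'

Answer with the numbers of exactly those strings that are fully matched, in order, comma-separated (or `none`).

7

1 → no match
2 → no match
3 → no match
4 → no match
5 → no match
6 → no match
7 → match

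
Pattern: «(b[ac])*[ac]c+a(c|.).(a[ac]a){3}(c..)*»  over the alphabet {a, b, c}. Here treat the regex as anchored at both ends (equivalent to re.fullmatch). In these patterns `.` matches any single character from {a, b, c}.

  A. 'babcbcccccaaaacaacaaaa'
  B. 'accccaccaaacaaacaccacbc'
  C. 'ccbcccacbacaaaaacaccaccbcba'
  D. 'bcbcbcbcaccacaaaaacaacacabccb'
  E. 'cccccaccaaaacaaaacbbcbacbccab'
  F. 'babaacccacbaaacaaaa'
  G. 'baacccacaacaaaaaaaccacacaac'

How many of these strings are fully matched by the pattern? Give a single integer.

3

A → match
B → no match
C → no match
D → match
E → match
F → no match
G → no match
Total matched: 3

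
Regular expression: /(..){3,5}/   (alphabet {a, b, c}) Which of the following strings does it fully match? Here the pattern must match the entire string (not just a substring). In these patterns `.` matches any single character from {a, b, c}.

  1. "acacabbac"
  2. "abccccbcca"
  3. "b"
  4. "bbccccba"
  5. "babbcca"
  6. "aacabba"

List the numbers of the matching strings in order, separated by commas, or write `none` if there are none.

1 → no match
2 → match
3 → no match
4 → match
5 → no match
6 → no match

2, 4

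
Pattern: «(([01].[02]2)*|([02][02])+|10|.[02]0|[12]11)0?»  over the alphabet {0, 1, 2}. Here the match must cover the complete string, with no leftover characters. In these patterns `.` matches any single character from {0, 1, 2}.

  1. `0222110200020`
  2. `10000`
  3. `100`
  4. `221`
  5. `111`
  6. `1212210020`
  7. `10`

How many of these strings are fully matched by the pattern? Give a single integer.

1 → match
2 → no match
3 → match
4 → no match
5 → match
6 → no match
7 → match
Total matched: 4

4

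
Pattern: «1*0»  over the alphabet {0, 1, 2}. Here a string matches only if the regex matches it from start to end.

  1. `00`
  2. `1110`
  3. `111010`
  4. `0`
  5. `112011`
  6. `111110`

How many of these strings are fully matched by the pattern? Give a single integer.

3

1 → no match
2 → match
3 → no match
4 → match
5 → no match — must end with `0`
6 → match
Total matched: 3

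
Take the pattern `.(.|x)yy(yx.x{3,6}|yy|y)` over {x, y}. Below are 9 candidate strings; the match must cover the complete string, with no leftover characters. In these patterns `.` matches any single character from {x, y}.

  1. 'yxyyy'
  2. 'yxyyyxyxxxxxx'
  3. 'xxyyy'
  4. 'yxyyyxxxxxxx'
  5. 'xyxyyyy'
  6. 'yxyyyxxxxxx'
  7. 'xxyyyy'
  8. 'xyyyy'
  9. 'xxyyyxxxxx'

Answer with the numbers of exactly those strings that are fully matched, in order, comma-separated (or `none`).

1. 'yxyyy' → match
2 → match
3. 'xxyyy' → match
4. 'yxyyyxxxxxxx' → match
5. 'xyxyyyy' → no match
6. 'yxyyyxxxxxx' → match
7. 'xxyyyy' → match
8. 'xyyyy' → match
9. 'xxyyyxxxxx' → match

1, 2, 3, 4, 6, 7, 8, 9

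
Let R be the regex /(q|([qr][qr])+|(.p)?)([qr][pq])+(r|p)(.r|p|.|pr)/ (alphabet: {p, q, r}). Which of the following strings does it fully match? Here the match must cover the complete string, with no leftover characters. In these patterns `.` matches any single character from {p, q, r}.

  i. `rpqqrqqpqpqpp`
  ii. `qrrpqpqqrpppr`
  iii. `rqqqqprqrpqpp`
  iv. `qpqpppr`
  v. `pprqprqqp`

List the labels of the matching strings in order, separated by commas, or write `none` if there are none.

ii, iv

i → no match
ii → match
iii → no match
iv → match
v → no match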